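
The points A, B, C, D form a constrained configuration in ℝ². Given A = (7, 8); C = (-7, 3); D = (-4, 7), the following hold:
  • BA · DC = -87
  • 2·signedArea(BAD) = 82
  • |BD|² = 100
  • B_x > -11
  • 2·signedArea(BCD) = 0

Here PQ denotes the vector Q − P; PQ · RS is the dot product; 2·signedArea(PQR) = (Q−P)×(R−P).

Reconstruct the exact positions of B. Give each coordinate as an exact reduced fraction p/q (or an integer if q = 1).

1. B_x = -10  [2·signedArea(BCD) = 0 ∩ BA · DC = -87]
2. B_y = -1  [2·signedArea(BCD) = 0 ∩ BA · DC = -87]
   → B = (-10, -1)

B = (-10, -1)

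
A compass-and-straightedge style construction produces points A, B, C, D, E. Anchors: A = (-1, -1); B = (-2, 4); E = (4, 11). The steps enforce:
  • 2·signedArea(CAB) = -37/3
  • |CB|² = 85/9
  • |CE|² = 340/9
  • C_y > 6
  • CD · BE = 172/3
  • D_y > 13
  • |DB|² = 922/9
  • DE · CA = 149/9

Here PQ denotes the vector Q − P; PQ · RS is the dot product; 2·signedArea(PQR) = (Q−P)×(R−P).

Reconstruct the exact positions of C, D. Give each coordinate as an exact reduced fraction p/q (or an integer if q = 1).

1. C_x = 0  [line -5·x + -1·y + 19/3 = 0 ∩ |CB|² = 85/9]
2. C_y = 19/3  [line -5·x + -1·y + 19/3 = 0 ∩ |CB|² = 85/9]
   → C = (0, 19/3)
3. D_x = 1  [DE · CA = 149/9 ∩ CD · BE = 172/3]
4. D_y = 41/3  [DE · CA = 149/9 ∩ CD · BE = 172/3]
   → D = (1, 41/3)

C = (0, 19/3)
D = (1, 41/3)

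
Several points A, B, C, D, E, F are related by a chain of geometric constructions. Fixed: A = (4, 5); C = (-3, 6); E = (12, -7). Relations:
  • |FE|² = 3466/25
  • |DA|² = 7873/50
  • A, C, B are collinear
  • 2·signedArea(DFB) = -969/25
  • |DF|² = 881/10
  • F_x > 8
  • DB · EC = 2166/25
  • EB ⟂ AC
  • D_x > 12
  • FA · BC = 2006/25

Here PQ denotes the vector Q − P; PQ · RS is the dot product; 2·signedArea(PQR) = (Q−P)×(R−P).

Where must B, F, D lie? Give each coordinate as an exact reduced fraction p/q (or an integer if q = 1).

1. B_x = 338/25  [A, C, B are collinear ∩ EB ⟂ AC]
2. B_y = 91/25  [A, C, B are collinear ∩ EB ⟂ AC]
   → B = (338/25, 91/25)
3. F_x = 219/25  [line 413/25·x + -59/25·y + -3363/25 = 0 ∩ |FE|² = 3466/25]
4. F_y = 108/25  [line 413/25·x + -59/25·y + -3363/25 = 0 ∩ |FE|² = 3466/25]
   → F = (219/25, 108/25)
5. D_x = 619/50  [2·signedArea(DFB) = -969/25 ∩ DB · EC = 2166/25]
6. D_y = -217/50  [2·signedArea(DFB) = -969/25 ∩ DB · EC = 2166/25]
   → D = (619/50, -217/50)

B = (338/25, 91/25)
D = (619/50, -217/50)
F = (219/25, 108/25)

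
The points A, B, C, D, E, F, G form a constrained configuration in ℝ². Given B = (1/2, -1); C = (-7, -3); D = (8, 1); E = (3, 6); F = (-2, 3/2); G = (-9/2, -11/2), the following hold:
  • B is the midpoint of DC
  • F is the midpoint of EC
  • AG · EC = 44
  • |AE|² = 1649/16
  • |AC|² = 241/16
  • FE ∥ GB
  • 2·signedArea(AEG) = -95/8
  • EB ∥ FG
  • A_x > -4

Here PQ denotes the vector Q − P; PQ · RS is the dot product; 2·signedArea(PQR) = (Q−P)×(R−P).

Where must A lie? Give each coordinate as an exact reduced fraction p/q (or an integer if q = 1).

A = (-13/4, -2)

1. A_x = -13/4  [2·signedArea(AEG) = -95/8 ∩ AG · EC = 44]
2. A_y = -2  [2·signedArea(AEG) = -95/8 ∩ AG · EC = 44]
   → A = (-13/4, -2)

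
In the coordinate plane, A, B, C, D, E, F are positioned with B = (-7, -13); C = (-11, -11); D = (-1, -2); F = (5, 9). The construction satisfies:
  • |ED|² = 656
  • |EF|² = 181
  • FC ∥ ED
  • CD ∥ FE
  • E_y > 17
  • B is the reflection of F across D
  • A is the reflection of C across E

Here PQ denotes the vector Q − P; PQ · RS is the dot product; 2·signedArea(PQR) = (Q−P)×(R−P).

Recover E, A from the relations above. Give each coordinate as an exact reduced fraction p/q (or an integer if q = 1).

1. E_x = 15  [FC ∥ ED ∩ CD ∥ FE]
2. E_y = 18  [FC ∥ ED ∩ CD ∥ FE]
   → E = (15, 18)
3. A_x = 41  [A is the reflection of C across E]
4. A_y = 47  [A is the reflection of C across E]
   → A = (41, 47)

A = (41, 47)
E = (15, 18)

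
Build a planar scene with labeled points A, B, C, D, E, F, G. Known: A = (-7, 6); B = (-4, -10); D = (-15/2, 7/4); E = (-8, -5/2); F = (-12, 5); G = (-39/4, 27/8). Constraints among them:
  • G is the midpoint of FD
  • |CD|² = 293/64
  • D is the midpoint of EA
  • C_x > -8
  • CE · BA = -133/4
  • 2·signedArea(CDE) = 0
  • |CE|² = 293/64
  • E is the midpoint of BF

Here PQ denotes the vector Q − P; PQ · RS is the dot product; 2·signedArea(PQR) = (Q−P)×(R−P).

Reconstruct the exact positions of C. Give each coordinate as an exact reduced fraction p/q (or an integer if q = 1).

C = (-31/4, -3/8)

1. C_x = -31/4  [2·signedArea(CDE) = 0 ∩ CE · BA = -133/4]
2. C_y = -3/8  [2·signedArea(CDE) = 0 ∩ CE · BA = -133/4]
   → C = (-31/4, -3/8)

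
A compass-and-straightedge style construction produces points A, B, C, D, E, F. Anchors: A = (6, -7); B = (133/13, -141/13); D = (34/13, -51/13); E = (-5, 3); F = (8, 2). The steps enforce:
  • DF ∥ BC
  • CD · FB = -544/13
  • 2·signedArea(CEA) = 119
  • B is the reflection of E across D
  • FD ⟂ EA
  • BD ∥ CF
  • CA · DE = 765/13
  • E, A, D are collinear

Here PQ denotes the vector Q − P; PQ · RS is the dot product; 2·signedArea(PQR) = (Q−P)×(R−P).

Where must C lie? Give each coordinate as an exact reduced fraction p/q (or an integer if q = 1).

C = (203/13, -64/13)

1. C_x = 203/13  [BD ∥ CF ∩ DF ∥ BC]
2. C_y = -64/13  [BD ∥ CF ∩ DF ∥ BC]
   → C = (203/13, -64/13)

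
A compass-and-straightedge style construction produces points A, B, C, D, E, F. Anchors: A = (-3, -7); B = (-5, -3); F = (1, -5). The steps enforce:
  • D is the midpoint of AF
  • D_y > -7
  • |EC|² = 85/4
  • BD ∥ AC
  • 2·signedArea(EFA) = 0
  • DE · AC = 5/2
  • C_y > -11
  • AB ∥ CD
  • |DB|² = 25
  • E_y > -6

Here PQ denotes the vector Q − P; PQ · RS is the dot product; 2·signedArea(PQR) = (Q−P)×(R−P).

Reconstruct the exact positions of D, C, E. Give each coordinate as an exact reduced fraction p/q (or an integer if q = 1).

1. D_x = -1  [D is the midpoint of AF]
2. D_y = -6  [D is the midpoint of AF]
   → D = (-1, -6)
3. C_x = 1  [AB ∥ CD ∩ BD ∥ AC]
4. C_y = -10  [AB ∥ CD ∩ BD ∥ AC]
   → C = (1, -10)
5. E_x = 0  [2·signedArea(EFA) = 0 ∩ DE · AC = 5/2]
6. E_y = -11/2  [2·signedArea(EFA) = 0 ∩ DE · AC = 5/2]
   → E = (0, -11/2)

C = (1, -10)
D = (-1, -6)
E = (0, -11/2)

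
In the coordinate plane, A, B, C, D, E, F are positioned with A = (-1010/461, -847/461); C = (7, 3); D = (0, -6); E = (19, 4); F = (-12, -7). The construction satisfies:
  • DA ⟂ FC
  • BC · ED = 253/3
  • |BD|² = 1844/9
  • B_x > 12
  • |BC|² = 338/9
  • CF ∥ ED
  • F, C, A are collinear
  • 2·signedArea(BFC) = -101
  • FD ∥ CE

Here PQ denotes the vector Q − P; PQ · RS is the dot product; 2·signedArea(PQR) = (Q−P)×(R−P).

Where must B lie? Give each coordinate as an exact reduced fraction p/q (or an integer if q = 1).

1. B_x = 38/3  [2·signedArea(BFC) = -101 ∩ BC · ED = 253/3]
2. B_y = 2/3  [2·signedArea(BFC) = -101 ∩ BC · ED = 253/3]
   → B = (38/3, 2/3)

B = (38/3, 2/3)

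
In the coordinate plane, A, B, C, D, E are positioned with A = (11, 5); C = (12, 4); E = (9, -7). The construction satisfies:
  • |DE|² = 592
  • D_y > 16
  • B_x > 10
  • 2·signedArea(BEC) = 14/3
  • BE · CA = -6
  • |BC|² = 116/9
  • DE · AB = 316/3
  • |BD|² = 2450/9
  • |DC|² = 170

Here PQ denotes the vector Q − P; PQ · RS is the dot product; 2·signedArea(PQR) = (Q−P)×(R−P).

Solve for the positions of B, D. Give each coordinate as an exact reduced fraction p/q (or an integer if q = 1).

1. B_x = 32/3  [2·signedArea(BEC) = 14/3 ∩ BE · CA = -6]
2. B_y = 2/3  [2·signedArea(BEC) = 14/3 ∩ BE · CA = -6]
   → B = (32/3, 2/3)
3. D_x = 13  [line 1/3·x + 13/3·y + -78 = 0 ∩ |DC|² = 170]
4. D_y = 17  [line 1/3·x + 13/3·y + -78 = 0 ∩ |DC|² = 170]
   → D = (13, 17)

B = (32/3, 2/3)
D = (13, 17)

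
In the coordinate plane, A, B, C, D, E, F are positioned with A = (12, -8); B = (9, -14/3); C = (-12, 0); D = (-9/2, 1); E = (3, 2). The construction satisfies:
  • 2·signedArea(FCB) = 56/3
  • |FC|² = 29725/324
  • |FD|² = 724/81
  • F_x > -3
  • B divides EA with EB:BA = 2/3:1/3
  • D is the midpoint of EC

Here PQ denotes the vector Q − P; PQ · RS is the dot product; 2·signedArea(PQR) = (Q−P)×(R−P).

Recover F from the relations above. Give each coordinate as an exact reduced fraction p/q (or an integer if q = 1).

F = (-5/2, -11/9)

1. F_x = -5/2  [line 14/3·x + 21·y + 112/3 = 0 ∩ |FD|² = 724/81]
2. F_y = -11/9  [line 14/3·x + 21·y + 112/3 = 0 ∩ |FD|² = 724/81]
   → F = (-5/2, -11/9)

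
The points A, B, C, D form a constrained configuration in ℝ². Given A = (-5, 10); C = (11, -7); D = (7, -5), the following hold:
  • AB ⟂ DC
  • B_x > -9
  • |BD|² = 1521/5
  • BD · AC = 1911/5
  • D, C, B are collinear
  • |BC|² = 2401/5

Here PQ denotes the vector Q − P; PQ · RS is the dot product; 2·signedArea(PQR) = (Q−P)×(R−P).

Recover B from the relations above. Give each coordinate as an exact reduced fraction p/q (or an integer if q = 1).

B = (-43/5, 14/5)

1. B_x = -43/5  [D, C, B are collinear ∩ AB ⟂ DC]
2. B_y = 14/5  [D, C, B are collinear ∩ AB ⟂ DC]
   → B = (-43/5, 14/5)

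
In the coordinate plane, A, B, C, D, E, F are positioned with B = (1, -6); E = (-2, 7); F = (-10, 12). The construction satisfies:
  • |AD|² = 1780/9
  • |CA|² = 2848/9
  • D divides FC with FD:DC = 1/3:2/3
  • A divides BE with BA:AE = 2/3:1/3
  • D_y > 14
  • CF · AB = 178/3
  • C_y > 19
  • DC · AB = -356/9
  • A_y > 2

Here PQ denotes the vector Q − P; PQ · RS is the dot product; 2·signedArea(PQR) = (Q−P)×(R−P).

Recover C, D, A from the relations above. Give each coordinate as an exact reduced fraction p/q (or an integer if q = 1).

A = (-1, 8/3)
C = (-5, 20)
D = (-25/3, 44/3)

1. A_x = -1  [A divides BE with BA:AE = 2/3:1/3]
2. A_y = 8/3  [A divides BE with BA:AE = 2/3:1/3]
   → A = (-1, 8/3)
3. C_x = -5  [line -2·x + 26/3·y + -550/3 = 0 ∩ |CA|² = 2848/9]
4. C_y = 20  [line -2·x + 26/3·y + -550/3 = 0 ∩ |CA|² = 2848/9]
   → C = (-5, 20)
5. D_x = -25/3  [D divides FC with FD:DC = 1/3:2/3]
6. D_y = 44/3  [D divides FC with FD:DC = 1/3:2/3]
   → D = (-25/3, 44/3)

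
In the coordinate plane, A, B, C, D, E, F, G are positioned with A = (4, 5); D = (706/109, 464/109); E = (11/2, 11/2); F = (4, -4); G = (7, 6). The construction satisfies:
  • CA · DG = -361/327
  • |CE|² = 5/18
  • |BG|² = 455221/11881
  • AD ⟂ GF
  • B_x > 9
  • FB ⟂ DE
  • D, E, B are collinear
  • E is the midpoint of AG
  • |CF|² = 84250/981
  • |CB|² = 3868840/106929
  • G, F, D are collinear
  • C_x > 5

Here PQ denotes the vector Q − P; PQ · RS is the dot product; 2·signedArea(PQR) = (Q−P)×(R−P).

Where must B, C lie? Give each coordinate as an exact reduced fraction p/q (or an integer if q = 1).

1. B_x = 113377/11881  [D, E, B are collinear ∩ FB ⟂ DE]
2. B_y = 4235/11881  [D, E, B are collinear ∩ FB ⟂ DE]
   → B = (113377/11881, 4235/11881)
3. C_x = 635/109  [line -57/109·x + -190/109·y + 3895/327 = 0 ∩ |CE|² = 5/18]
4. C_y = 1663/327  [line -57/109·x + -190/109·y + 3895/327 = 0 ∩ |CE|² = 5/18]
   → C = (635/109, 1663/327)

B = (113377/11881, 4235/11881)
C = (635/109, 1663/327)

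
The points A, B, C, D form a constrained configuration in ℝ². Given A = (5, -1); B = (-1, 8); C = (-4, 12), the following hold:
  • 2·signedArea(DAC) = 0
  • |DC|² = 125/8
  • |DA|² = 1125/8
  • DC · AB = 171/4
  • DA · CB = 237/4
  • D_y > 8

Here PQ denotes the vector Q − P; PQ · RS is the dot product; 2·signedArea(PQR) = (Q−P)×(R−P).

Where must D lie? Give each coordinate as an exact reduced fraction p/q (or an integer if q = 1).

1. D_x = -7/4  [2·signedArea(DAC) = 0 ∩ DA · CB = 237/4]
2. D_y = 35/4  [2·signedArea(DAC) = 0 ∩ DA · CB = 237/4]
   → D = (-7/4, 35/4)

D = (-7/4, 35/4)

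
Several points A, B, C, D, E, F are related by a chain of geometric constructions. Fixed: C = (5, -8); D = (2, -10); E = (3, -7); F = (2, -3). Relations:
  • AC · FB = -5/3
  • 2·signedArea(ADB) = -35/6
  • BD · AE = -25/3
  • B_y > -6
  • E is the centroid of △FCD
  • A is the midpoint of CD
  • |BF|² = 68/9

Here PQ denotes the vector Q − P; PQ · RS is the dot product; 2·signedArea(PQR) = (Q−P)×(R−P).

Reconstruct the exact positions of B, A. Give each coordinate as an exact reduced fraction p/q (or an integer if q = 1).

1. A_x = 7/2  [A is the midpoint of CD]
2. A_y = -9  [A is the midpoint of CD]
   → A = (7/2, -9)
3. B_x = 8/3  [BD · AE = -25/3 ∩ AC · FB = -5/3]
4. B_y = -17/3  [BD · AE = -25/3 ∩ AC · FB = -5/3]
   → B = (8/3, -17/3)

A = (7/2, -9)
B = (8/3, -17/3)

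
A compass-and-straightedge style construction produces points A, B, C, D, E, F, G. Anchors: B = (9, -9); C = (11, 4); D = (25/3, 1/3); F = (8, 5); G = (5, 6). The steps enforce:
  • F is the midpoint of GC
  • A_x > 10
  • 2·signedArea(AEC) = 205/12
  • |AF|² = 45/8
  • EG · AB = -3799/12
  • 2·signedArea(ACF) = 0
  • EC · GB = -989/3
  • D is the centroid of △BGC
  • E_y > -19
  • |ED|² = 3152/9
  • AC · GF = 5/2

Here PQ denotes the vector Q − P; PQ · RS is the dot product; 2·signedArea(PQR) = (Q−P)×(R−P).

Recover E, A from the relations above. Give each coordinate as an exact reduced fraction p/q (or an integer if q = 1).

1. A_x = 41/4  [2·signedArea(ACF) = 0 ∩ AC · GF = 5/2]
2. A_y = 17/4  [2·signedArea(ACF) = 0 ∩ AC · GF = 5/2]
   → A = (41/4, 17/4)
3. E_x = 29/3  [EG · AB = -3799/12 ∩ EC · GB = -989/3]
4. E_y = -55/3  [EG · AB = -3799/12 ∩ EC · GB = -989/3]
   → E = (29/3, -55/3)

A = (41/4, 17/4)
E = (29/3, -55/3)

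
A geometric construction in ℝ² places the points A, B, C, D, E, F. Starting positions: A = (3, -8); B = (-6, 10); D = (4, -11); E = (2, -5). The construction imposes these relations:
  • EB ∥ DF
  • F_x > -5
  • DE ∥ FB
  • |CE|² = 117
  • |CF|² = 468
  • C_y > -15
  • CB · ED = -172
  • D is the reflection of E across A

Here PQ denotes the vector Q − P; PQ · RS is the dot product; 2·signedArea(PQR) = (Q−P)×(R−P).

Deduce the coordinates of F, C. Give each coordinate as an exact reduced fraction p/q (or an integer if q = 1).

C = (8, -14)
F = (-4, 4)

1. F_x = -4  [DE ∥ FB ∩ EB ∥ DF]
2. F_y = 4  [DE ∥ FB ∩ EB ∥ DF]
   → F = (-4, 4)
3. C_x = 8  [line -2·x + 6·y + 100 = 0 ∩ |CE|² = 117]
4. C_y = -14  [line -2·x + 6·y + 100 = 0 ∩ |CE|² = 117]
   → C = (8, -14)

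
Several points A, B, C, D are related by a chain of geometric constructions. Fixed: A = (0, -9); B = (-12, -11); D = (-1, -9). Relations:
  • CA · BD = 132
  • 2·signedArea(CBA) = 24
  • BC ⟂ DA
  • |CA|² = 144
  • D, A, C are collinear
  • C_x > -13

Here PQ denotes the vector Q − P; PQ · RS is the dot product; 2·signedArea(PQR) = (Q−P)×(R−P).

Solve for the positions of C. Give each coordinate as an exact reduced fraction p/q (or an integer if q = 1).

C = (-12, -9)

1. C_x = -12  [D, A, C are collinear ∩ BC ⟂ DA]
2. C_y = -9  [D, A, C are collinear ∩ BC ⟂ DA]
   → C = (-12, -9)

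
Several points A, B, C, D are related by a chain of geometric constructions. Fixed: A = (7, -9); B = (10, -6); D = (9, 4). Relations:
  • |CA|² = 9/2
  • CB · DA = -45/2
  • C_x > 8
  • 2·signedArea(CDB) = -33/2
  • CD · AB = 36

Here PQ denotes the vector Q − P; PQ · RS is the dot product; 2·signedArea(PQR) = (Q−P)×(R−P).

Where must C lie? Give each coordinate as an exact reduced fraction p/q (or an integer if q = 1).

C = (17/2, -15/2)

1. C_x = 17/2  [CB · DA = -45/2 ∩ CD · AB = 36]
2. C_y = -15/2  [CB · DA = -45/2 ∩ CD · AB = 36]
   → C = (17/2, -15/2)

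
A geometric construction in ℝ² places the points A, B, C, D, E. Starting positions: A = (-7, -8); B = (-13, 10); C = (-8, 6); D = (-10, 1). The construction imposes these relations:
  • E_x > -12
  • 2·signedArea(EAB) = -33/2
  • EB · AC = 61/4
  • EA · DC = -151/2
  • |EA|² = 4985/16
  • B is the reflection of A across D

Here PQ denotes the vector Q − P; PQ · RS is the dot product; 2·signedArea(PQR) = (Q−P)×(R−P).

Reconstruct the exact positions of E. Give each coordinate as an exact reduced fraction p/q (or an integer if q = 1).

1. E_x = -47/4  [EA · DC = -151/2 ∩ 2·signedArea(EAB) = -33/2]
2. E_y = 9  [EA · DC = -151/2 ∩ 2·signedArea(EAB) = -33/2]
   → E = (-47/4, 9)

E = (-47/4, 9)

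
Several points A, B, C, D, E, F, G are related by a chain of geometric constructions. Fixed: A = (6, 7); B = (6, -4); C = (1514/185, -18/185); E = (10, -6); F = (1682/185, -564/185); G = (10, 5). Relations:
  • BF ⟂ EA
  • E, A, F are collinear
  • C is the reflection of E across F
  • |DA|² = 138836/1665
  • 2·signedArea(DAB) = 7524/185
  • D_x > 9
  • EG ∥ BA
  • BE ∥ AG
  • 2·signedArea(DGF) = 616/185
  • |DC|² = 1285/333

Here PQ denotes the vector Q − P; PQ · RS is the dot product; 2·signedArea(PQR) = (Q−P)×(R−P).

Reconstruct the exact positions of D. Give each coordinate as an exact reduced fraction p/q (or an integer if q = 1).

D = (1794/185, -749/555)

1. D_x = 1794/185  [2·signedArea(DGF) = 616/185 ∩ 2·signedArea(DAB) = 7524/185]
2. D_y = -749/555  [2·signedArea(DGF) = 616/185 ∩ 2·signedArea(DAB) = 7524/185]
   → D = (1794/185, -749/555)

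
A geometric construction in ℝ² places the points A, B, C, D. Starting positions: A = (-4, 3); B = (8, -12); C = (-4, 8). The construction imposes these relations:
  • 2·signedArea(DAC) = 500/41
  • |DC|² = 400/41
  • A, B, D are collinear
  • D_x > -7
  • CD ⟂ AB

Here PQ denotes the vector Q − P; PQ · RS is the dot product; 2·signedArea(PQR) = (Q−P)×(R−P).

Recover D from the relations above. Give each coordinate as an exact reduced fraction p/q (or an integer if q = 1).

1. D_x = -264/41  [A, B, D are collinear ∩ CD ⟂ AB]
2. D_y = 248/41  [A, B, D are collinear ∩ CD ⟂ AB]
   → D = (-264/41, 248/41)

D = (-264/41, 248/41)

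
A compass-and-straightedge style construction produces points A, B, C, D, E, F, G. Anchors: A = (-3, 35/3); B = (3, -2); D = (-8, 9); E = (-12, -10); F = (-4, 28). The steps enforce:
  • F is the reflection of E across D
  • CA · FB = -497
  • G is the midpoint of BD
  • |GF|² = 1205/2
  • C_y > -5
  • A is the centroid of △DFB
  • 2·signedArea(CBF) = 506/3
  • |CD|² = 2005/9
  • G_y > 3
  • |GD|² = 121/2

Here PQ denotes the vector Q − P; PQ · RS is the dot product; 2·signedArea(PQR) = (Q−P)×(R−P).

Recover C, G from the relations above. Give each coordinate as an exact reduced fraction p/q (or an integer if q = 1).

C = (-2, -14/3)
G = (-5/2, 7/2)

1. C_x = -2  [2·signedArea(CBF) = 506/3 ∩ CA · FB = -497]
2. C_y = -14/3  [2·signedArea(CBF) = 506/3 ∩ CA · FB = -497]
   → C = (-2, -14/3)
3. G_x = -5/2  [G is the midpoint of BD]
4. G_y = 7/2  [G is the midpoint of BD]
   → G = (-5/2, 7/2)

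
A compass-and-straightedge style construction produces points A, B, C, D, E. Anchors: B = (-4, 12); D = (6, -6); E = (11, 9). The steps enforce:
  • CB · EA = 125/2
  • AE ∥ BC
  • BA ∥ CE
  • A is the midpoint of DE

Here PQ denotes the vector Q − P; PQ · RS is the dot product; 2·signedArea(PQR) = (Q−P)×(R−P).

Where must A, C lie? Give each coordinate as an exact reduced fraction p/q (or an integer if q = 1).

1. A_x = 17/2  [A is the midpoint of DE]
2. A_y = 3/2  [A is the midpoint of DE]
   → A = (17/2, 3/2)
3. C_x = -3/2  [BA ∥ CE ∩ AE ∥ BC]
4. C_y = 39/2  [BA ∥ CE ∩ AE ∥ BC]
   → C = (-3/2, 39/2)

A = (17/2, 3/2)
C = (-3/2, 39/2)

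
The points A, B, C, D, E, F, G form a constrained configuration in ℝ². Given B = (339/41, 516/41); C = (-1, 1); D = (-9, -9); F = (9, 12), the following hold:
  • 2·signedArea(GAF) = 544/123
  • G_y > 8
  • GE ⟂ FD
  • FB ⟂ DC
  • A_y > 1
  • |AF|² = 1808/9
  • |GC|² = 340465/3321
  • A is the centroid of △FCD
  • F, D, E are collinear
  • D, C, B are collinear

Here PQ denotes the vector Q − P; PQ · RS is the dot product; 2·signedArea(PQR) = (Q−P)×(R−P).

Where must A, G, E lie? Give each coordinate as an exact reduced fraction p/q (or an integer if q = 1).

A = (-1/3, 4/3)
E = (61879/10455, 263624/31365)
G = (2083/369, 3188/369)

1. A_x = -1/3  [A is the centroid of △FCD]
2. A_y = 4/3  [A is the centroid of △FCD]
   → A = (-1/3, 4/3)
3. G_x = 2083/369  [line -32/3·x + 28/3·y + -2512/123 = 0 ∩ |GC|² = 340465/3321]
4. G_y = 3188/369  [line -32/3·x + 28/3·y + -2512/123 = 0 ∩ |GC|² = 340465/3321]
   → G = (2083/369, 3188/369)
5. E_x = 61879/10455  [F, D, E are collinear ∩ GE ⟂ FD]
6. E_y = 263624/31365  [F, D, E are collinear ∩ GE ⟂ FD]
   → E = (61879/10455, 263624/31365)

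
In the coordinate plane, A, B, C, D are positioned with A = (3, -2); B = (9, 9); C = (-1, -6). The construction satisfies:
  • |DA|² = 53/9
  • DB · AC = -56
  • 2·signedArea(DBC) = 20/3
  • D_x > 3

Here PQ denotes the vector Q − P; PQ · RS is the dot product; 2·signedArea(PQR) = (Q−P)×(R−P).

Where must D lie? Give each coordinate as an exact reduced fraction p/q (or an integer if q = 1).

D = (11/3, 1/3)

1. D_x = 11/3  [2·signedArea(DBC) = 20/3 ∩ DB · AC = -56]
2. D_y = 1/3  [2·signedArea(DBC) = 20/3 ∩ DB · AC = -56]
   → D = (11/3, 1/3)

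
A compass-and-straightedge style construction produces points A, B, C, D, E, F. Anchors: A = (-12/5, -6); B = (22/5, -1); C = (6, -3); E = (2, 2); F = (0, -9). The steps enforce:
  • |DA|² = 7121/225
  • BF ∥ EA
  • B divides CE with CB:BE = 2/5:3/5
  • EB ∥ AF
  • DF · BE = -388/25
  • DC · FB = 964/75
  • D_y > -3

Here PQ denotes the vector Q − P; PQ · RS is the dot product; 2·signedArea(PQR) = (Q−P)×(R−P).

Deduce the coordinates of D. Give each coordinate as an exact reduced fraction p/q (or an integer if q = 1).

D = (28/15, -7/3)

1. D_x = 28/15  [DF · BE = -388/25 ∩ DC · FB = 964/75]
2. D_y = -7/3  [DF · BE = -388/25 ∩ DC · FB = 964/75]
   → D = (28/15, -7/3)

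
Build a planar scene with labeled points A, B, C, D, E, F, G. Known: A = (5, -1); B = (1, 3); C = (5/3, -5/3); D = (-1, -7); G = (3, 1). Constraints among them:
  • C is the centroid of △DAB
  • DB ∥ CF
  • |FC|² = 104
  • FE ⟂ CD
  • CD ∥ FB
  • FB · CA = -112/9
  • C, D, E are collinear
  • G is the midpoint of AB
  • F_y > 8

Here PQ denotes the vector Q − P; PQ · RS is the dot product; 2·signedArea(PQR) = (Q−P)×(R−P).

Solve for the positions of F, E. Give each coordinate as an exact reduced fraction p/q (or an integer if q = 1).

1. F_x = 11/3  [CD ∥ FB ∩ DB ∥ CF]
2. F_y = 25/3  [CD ∥ FB ∩ DB ∥ CF]
   → F = (11/3, 25/3)
3. E_x = 91/15  [C, D, E are collinear ∩ FE ⟂ CD]
4. E_y = 107/15  [C, D, E are collinear ∩ FE ⟂ CD]
   → E = (91/15, 107/15)

E = (91/15, 107/15)
F = (11/3, 25/3)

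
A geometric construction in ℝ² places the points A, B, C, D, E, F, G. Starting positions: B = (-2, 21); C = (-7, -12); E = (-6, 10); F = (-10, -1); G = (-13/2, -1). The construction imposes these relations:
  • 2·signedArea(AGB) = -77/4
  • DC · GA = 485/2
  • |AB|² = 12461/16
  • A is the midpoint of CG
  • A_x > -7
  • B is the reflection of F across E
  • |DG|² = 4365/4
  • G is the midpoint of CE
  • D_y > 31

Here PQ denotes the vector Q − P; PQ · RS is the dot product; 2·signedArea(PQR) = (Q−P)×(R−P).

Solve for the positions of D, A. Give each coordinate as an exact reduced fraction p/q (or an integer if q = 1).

1. A_x = -27/4  [A is the midpoint of CG]
2. A_y = -13/2  [A is the midpoint of CG]
   → A = (-27/4, -13/2)
3. D_x = -5  [line 1/4·x + 11/2·y + -699/4 = 0 ∩ |DG|² = 4365/4]
4. D_y = 32  [line 1/4·x + 11/2·y + -699/4 = 0 ∩ |DG|² = 4365/4]
   → D = (-5, 32)

A = (-27/4, -13/2)
D = (-5, 32)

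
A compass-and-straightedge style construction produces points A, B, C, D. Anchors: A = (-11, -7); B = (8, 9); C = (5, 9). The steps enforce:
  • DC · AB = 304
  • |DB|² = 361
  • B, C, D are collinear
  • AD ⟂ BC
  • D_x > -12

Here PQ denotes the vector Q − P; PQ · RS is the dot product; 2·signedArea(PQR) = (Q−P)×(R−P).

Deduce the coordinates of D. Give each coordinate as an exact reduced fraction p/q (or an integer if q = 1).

1. D_x = -11  [B, C, D are collinear ∩ AD ⟂ BC]
2. D_y = 9  [B, C, D are collinear ∩ AD ⟂ BC]
   → D = (-11, 9)

D = (-11, 9)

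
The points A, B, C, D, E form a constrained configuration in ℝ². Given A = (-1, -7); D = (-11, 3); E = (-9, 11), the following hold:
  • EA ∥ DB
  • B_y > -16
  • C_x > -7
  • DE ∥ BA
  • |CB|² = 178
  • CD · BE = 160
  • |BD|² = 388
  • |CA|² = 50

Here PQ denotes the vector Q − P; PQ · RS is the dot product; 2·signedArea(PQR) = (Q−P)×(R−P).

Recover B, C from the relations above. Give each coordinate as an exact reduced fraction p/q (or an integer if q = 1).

1. B_x = -3  [DE ∥ BA ∩ EA ∥ DB]
2. B_y = -15  [DE ∥ BA ∩ EA ∥ DB]
   → B = (-3, -15)
3. C_x = -6  [line 6·x + -26·y + -16 = 0 ∩ |CB|² = 178]
4. C_y = -2  [line 6·x + -26·y + -16 = 0 ∩ |CB|² = 178]
   → C = (-6, -2)

B = (-3, -15)
C = (-6, -2)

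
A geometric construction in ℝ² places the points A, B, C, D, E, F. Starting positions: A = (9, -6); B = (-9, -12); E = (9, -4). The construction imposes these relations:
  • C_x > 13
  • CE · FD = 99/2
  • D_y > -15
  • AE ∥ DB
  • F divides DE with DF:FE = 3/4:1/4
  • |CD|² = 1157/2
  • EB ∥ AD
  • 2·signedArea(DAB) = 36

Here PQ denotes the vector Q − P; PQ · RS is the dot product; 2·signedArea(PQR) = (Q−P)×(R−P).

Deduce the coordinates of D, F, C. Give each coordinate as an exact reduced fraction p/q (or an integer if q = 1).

C = (27/2, -11/2)
D = (-9, -14)
F = (9/2, -13/2)

1. D_x = -9  [AE ∥ DB ∩ EB ∥ AD]
2. D_y = -14  [AE ∥ DB ∩ EB ∥ AD]
   → D = (-9, -14)
3. F_x = 9/2  [F divides DE with DF:FE = 3/4:1/4]
4. F_y = -13/2  [F divides DE with DF:FE = 3/4:1/4]
   → F = (9/2, -13/2)
5. C_x = 27/2  [line 27/2·x + 15/2·y + -141 = 0 ∩ |CD|² = 1157/2]
6. C_y = -11/2  [line 27/2·x + 15/2·y + -141 = 0 ∩ |CD|² = 1157/2]
   → C = (27/2, -11/2)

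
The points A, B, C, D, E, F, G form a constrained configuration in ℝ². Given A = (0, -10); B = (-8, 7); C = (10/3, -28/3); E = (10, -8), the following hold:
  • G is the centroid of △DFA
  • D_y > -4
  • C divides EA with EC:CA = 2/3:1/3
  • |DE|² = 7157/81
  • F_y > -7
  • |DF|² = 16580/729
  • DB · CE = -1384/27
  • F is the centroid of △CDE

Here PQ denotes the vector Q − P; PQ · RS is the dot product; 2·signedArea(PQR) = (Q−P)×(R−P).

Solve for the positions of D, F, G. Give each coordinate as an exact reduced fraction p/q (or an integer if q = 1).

D = (16/9, -31/9)
F = (136/27, -187/27)
G = (184/81, -550/81)

1. D_x = 16/9  [line -20/3·x + -4/3·y + 196/27 = 0 ∩ |DE|² = 7157/81]
2. D_y = -31/9  [line -20/3·x + -4/3·y + 196/27 = 0 ∩ |DE|² = 7157/81]
   → D = (16/9, -31/9)
3. F_x = 136/27  [F is the centroid of △CDE]
4. F_y = -187/27  [F is the centroid of △CDE]
   → F = (136/27, -187/27)
5. G_x = 184/81  [G is the centroid of △DFA]
6. G_y = -550/81  [G is the centroid of △DFA]
   → G = (184/81, -550/81)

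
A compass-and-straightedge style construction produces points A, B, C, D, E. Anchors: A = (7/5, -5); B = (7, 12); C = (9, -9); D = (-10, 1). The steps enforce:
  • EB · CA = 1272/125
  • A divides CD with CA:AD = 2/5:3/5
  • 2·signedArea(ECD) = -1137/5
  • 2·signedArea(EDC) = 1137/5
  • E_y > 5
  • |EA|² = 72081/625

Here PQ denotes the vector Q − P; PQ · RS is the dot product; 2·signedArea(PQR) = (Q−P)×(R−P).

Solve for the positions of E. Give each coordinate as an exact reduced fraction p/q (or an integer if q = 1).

E = (119/25, 26/5)

1. E_x = 119/25  [2·signedArea(ECD) = -1137/5 ∩ EB · CA = 1272/125]
2. E_y = 26/5  [2·signedArea(ECD) = -1137/5 ∩ EB · CA = 1272/125]
   → E = (119/25, 26/5)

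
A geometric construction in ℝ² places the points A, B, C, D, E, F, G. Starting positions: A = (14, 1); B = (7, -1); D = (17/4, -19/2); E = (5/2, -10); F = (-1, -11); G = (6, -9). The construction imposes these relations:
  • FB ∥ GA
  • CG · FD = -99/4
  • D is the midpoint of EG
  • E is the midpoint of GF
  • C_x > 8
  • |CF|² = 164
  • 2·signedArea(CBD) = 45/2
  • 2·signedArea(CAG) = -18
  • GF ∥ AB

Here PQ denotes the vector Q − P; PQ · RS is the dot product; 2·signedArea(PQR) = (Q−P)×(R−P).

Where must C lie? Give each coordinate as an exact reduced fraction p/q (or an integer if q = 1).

1. C_x = 9  [2·signedArea(CAG) = -18 ∩ 2·signedArea(CBD) = 45/2]
2. C_y = -3  [2·signedArea(CAG) = -18 ∩ 2·signedArea(CBD) = 45/2]
   → C = (9, -3)

C = (9, -3)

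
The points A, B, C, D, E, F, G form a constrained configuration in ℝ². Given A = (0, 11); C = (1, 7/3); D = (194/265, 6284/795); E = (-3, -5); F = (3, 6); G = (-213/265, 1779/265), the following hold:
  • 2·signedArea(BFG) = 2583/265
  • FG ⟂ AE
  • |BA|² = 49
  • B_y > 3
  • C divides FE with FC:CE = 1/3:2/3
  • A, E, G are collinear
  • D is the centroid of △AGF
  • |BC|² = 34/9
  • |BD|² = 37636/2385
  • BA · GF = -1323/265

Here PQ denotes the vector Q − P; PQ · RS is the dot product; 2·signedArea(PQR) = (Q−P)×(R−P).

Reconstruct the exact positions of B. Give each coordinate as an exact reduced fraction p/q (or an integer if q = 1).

B = (0, 4)

1. B_x = 0  [2·signedArea(BFG) = 2583/265 ∩ BA · GF = -1323/265]
2. B_y = 4  [2·signedArea(BFG) = 2583/265 ∩ BA · GF = -1323/265]
   → B = (0, 4)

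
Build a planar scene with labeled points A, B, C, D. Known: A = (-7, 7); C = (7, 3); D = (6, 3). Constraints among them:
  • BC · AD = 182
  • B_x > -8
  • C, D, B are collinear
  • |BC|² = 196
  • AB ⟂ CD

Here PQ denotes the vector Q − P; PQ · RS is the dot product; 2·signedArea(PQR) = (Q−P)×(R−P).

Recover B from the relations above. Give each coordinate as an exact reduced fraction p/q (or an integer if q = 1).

B = (-7, 3)

1. B_x = -7  [C, D, B are collinear ∩ AB ⟂ CD]
2. B_y = 3  [C, D, B are collinear ∩ AB ⟂ CD]
   → B = (-7, 3)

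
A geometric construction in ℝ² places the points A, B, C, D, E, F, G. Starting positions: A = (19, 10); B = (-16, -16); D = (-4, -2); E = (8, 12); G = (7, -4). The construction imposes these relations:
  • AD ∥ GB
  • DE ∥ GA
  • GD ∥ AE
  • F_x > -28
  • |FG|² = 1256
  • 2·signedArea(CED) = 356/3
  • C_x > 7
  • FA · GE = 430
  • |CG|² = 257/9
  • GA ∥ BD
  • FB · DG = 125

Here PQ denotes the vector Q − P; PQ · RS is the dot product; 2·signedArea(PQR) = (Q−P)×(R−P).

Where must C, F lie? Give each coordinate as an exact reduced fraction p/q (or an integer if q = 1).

1. C_x = 22/3  [line 14·x + -12·y + -260/3 = 0 ∩ |CG|² = 257/9]
2. C_y = 4/3  [line 14·x + -12·y + -260/3 = 0 ∩ |CG|² = 257/9]
   → C = (22/3, 4/3)
3. F_x = -27  [FA · GE = 430 ∩ FB · DG = 125]
4. F_y = -14  [FA · GE = 430 ∩ FB · DG = 125]
   → F = (-27, -14)

C = (22/3, 4/3)
F = (-27, -14)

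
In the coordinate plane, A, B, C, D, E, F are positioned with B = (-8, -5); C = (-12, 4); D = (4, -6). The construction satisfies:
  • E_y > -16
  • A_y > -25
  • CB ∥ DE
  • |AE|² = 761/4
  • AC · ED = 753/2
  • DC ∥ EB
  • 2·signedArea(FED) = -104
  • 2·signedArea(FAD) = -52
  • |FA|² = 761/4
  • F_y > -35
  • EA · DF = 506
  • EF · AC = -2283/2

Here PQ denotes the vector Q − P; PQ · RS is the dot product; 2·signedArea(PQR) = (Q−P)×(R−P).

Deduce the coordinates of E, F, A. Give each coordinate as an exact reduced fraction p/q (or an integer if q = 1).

A = (18, -49/2)
E = (8, -15)
F = (28, -34)

1. E_x = 8  [DC ∥ EB ∩ CB ∥ DE]
2. E_y = -15  [DC ∥ EB ∩ CB ∥ DE]
   → E = (8, -15)
3. A_x = 18  [line 4·x + -9·y + -585/2 = 0 ∩ |AE|² = 761/4]
4. A_y = -49/2  [line 4·x + -9·y + -585/2 = 0 ∩ |AE|² = 761/4]
   → A = (18, -49/2)
5. F_x = 28  [2·signedArea(FED) = -104 ∩ EA · DF = 506]
6. F_y = -34  [2·signedArea(FED) = -104 ∩ EA · DF = 506]
   → F = (28, -34)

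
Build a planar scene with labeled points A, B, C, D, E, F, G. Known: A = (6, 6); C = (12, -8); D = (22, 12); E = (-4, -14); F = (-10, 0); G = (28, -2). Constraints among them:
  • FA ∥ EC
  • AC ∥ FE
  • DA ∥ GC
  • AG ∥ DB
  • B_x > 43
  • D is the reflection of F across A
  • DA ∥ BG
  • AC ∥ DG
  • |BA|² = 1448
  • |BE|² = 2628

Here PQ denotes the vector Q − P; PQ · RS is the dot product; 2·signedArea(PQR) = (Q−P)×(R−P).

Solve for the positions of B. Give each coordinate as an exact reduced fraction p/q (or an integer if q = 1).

B = (44, 4)

1. B_x = 44  [DA ∥ BG ∩ AG ∥ DB]
2. B_y = 4  [DA ∥ BG ∩ AG ∥ DB]
   → B = (44, 4)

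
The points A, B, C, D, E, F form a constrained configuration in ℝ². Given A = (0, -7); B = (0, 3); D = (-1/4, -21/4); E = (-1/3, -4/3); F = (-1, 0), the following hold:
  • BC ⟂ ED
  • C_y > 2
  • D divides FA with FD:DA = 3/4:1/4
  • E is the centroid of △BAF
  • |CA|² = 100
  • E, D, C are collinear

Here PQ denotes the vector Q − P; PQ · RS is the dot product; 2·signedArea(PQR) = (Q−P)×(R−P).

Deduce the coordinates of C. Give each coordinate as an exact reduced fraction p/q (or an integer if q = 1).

C = (-94/221, 661/221)

1. C_x = -94/221  [E, D, C are collinear ∩ BC ⟂ ED]
2. C_y = 661/221  [E, D, C are collinear ∩ BC ⟂ ED]
   → C = (-94/221, 661/221)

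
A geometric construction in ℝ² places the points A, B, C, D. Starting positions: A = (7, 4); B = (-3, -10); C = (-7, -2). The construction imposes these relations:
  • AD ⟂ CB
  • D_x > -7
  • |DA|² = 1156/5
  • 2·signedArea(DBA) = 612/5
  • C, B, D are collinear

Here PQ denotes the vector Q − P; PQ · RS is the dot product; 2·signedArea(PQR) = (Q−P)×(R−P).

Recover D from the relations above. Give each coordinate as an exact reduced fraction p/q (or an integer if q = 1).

1. D_x = -33/5  [C, B, D are collinear ∩ AD ⟂ CB]
2. D_y = -14/5  [C, B, D are collinear ∩ AD ⟂ CB]
   → D = (-33/5, -14/5)

D = (-33/5, -14/5)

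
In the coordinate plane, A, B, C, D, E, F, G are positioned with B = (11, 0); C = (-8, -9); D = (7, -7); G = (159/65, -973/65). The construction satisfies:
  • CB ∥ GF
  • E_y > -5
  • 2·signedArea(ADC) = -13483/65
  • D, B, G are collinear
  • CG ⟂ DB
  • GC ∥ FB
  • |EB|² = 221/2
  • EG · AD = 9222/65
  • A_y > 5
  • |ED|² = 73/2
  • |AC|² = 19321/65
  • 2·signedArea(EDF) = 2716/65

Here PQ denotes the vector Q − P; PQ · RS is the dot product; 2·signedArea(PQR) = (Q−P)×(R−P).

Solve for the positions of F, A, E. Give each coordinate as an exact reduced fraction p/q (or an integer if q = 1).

A = (36/65, 388/65)
E = (3/2, -9/2)
F = (1394/65, -388/65)

1. F_x = 1394/65  [GC ∥ FB ∩ CB ∥ GF]
2. F_y = -388/65  [GC ∥ FB ∩ CB ∥ GF]
   → F = (1394/65, -388/65)
3. A_x = 36/65  [line 2·x + -15·y + 5748/65 = 0 ∩ |AC|² = 19321/65]
4. A_y = 388/65  [line 2·x + -15·y + 5748/65 = 0 ∩ |AC|² = 19321/65]
   → A = (36/65, 388/65)
5. E_x = 3/2  [2·signedArea(EDF) = 2716/65 ∩ EG · AD = 9222/65]
6. E_y = -9/2  [2·signedArea(EDF) = 2716/65 ∩ EG · AD = 9222/65]
   → E = (3/2, -9/2)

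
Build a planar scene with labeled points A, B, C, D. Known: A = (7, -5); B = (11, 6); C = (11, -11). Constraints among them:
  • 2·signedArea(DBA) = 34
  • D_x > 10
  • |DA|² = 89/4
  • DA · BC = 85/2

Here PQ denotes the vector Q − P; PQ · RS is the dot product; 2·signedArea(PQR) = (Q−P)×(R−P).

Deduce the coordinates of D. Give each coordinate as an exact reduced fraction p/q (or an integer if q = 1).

D = (11, -5/2)

1. D_x = 11  [2·signedArea(DBA) = 34 ∩ DA · BC = 85/2]
2. D_y = -5/2  [2·signedArea(DBA) = 34 ∩ DA · BC = 85/2]
   → D = (11, -5/2)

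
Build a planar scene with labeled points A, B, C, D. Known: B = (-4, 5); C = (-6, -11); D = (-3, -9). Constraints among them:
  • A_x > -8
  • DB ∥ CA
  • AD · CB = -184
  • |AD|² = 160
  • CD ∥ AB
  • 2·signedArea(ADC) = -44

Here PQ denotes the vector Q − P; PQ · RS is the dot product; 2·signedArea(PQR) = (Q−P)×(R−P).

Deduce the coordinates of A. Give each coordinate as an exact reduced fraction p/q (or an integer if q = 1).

1. A_x = -7  [CD ∥ AB ∩ DB ∥ CA]
2. A_y = 3  [CD ∥ AB ∩ DB ∥ CA]
   → A = (-7, 3)

A = (-7, 3)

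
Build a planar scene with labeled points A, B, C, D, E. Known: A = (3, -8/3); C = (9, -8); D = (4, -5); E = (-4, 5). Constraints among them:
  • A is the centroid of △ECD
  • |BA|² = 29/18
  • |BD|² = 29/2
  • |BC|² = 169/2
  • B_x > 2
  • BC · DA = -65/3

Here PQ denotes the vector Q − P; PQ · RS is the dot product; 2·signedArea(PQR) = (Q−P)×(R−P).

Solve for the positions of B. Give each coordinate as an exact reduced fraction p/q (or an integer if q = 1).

1. B_x = 5/2  [line 1·x + -7/3·y + -6 = 0 ∩ |BD|² = 29/2]
2. B_y = -3/2  [line 1·x + -7/3·y + -6 = 0 ∩ |BD|² = 29/2]
   → B = (5/2, -3/2)

B = (5/2, -3/2)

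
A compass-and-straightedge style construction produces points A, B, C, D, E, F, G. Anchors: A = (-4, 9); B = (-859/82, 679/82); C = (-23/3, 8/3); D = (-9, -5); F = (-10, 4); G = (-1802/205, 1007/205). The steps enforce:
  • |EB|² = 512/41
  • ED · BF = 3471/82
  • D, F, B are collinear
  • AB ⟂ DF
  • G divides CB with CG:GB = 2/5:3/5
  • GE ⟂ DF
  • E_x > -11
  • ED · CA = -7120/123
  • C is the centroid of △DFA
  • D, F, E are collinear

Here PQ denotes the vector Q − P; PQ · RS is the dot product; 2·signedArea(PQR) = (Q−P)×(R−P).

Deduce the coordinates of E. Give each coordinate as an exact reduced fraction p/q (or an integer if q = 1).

E = (-827/82, 391/82)

1. E_x = -827/82  [D, F, E are collinear ∩ GE ⟂ DF]
2. E_y = 391/82  [D, F, E are collinear ∩ GE ⟂ DF]
   → E = (-827/82, 391/82)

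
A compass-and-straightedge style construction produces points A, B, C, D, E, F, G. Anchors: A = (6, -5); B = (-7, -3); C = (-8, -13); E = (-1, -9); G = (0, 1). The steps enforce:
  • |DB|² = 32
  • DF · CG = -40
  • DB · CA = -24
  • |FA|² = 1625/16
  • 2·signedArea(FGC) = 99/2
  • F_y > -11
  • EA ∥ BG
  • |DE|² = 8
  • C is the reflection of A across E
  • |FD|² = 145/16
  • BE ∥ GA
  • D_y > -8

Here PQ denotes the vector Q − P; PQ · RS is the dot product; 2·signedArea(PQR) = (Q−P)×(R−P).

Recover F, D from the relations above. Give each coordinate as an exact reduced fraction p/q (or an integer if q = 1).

1. D_x = -3  [line -14·x + -8·y + -98 = 0 ∩ |DE|² = 8]
2. D_y = -7  [line -14·x + -8·y + -98 = 0 ∩ |DE|² = 8]
   → D = (-3, -7)
3. F_x = -11/4  [2·signedArea(FGC) = 99/2 ∩ DF · CG = -40]
4. F_y = -10  [2·signedArea(FGC) = 99/2 ∩ DF · CG = -40]
   → F = (-11/4, -10)

D = (-3, -7)
F = (-11/4, -10)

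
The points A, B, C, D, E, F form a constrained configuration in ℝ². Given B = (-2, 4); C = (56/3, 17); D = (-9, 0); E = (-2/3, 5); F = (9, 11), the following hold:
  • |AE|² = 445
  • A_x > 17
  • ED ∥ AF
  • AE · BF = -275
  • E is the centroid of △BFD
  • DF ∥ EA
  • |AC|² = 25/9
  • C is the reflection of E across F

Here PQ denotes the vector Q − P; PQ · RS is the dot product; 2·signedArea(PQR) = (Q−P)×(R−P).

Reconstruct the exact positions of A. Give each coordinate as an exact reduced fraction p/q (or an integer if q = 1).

A = (52/3, 16)

1. A_x = 52/3  [ED ∥ AF ∩ DF ∥ EA]
2. A_y = 16  [ED ∥ AF ∩ DF ∥ EA]
   → A = (52/3, 16)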